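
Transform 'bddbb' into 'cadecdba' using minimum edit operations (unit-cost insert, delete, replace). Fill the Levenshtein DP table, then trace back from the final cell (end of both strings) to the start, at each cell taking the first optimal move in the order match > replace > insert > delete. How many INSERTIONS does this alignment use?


Edit distance = 5. Backtracking from cell (5, 8) with preference match > replace > insert > delete,
then listing the resulting alignment 'bddbb' -> 'cadecdba' left to right:
  Step 1: insert 'c' [insertion #1]
  Step 2: replace b->a
  Step 3: keep 'd'
  Step 4: insert 'e' [insertion #2]
  Step 5: insert 'c' [insertion #3]
  Step 6: keep 'd'
  Step 7: keep 'b'
  Step 8: replace b->a
Total insertions: 3

3


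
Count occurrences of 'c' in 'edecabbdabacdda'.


Scanning 'edecabbdabacdda' for 'c':
  Position 3: 'c' -> MATCH (count: 1)
  Position 11: 'c' -> MATCH (count: 2)
Total occurrences of 'c': 2

2


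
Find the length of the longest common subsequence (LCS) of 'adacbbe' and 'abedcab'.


DP table for LCS of 'adacbbe' and 'abedcab':
       a  b  e  d  c  a  b
    0  0  0  0  0  0  0  0
  a 0  1  1  1  1  1  1  1
  d 0  1  1  1  2  2  2  2
  a 0  1  1  1  2  2  3  3
  c 0  1  1  1  2  3  3  3
  b 0  1  2  2  2  3  3  4
  b 0  1  2  2  2  3  3  4
  e 0  1  2  3  3  3  3  4
LCS: 'adab'
LCS length = 4

4


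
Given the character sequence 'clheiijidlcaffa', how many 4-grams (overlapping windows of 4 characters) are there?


String 'clheiijidlcaffa' has length L = 15.
Number of overlapping n-grams = L - n + 1
Substituting: 15 - 4 + 1 = 12

12


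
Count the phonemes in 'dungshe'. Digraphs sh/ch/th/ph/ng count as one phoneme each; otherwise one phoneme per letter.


Parsing 'dungshe' greedily, digraphs first:
  'd' -> consonant phoneme (phonemes so far: 1)
  'u' -> vowel phoneme (phonemes so far: 2)
  'ng' -> digraph (1 consonant phoneme) (phonemes so far: 3)
  'sh' -> digraph (1 consonant phoneme) (phonemes so far: 4)
  'e' -> vowel phoneme (phonemes so far: 5)
Total phonemes: 5

5


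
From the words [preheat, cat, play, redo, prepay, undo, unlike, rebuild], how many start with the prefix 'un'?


Checking each word for prefix 'un':
  'preheat' -> no (count: 0)
  'cat' -> no (count: 0)
  'play' -> no (count: 0)
  'redo' -> no (count: 0)
  'prepay' -> no (count: 0)
  'undo' -> YES, starts with 'un' (count: 1)
  'unlike' -> YES, starts with 'un' (count: 2)
  'rebuild' -> no (count: 2)
Total with prefix 'un': 2

2


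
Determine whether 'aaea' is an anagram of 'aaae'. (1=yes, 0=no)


Sort characters of 'aaea': 'aaae'
Sort characters of 'aaae': 'aaae'
Sorted forms match -> they ARE anagrams
Result: 1

1


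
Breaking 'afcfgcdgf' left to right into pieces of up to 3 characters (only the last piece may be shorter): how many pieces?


'afcfgcdgf' has 9 characters.
Chunking with max size 3:
  Chunk 1: 'afc' (positions 0-2)
  Chunk 2: 'fgc' (positions 3-5)
  Chunk 3: 'dgf' (positions 6-8)
Total chunks: ceil(9 / 3) = 3

3


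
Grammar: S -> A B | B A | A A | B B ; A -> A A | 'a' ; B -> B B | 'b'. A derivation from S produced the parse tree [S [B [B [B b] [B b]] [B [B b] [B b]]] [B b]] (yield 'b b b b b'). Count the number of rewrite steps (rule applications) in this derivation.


Every bracketed nonterminal node [X ...] in the tree is produced by exactly one rule application.
Reading the tree off as a leftmost derivation:
  Step 1: S  =>  B B   (applied S -> B B)
  Step 2: B B  =>  B B B   (applied B -> B B)
  Step 3: B B B  =>  B B B B   (applied B -> B B)
  Step 4: B B B B  =>  b B B B   (applied B -> b)
  Step 5: b B B B  =>  b b B B   (applied B -> b)
  Step 6: b b B B  =>  b b B B B   (applied B -> B B)
  Step 7: b b B B B  =>  b b b B B   (applied B -> b)
  Step 8: b b b B B  =>  b b b b B   (applied B -> b)
  Step 9: b b b b B  =>  b b b b b   (applied B -> b)
Final yield: b b b b b
Total rewrite steps: 9

9


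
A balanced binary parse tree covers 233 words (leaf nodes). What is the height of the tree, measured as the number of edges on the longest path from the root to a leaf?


In a balanced binary tree with n leaves the deepest leaf is ceil(log2(n)) edges below the root.
log2(233) = 7.8642
ceil(7.8642) = 8
height (edges) = 8

8


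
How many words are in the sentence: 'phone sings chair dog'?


Counting words by splitting on spaces:
  Word 1: 'phone'
  Word 2: 'sings'
  Word 3: 'chair'
  Word 4: 'dog'
Total words: 4

4


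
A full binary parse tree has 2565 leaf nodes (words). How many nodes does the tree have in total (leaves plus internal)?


Leaf nodes (terminals): 2565
Internal nodes = n - 1 = 2565 - 1 = 2564
Total = leaves + internal = 2565 + 2564 = 5129

5129


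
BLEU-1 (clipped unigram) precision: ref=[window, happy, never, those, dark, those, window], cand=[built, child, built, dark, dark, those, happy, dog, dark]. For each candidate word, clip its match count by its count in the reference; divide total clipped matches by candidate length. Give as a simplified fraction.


Reference word counts: {'dark': 1, 'happy': 1, 'never': 1, 'those': 2, 'window': 2}
Checking each candidate word (with clipping):
  'built' -> not in reference -> no match (matches: 0)
  'child' -> not in reference -> no match (matches: 0)
  'built' -> not in reference -> no match (matches: 0)
  'dark' -> in reference (ref count 1, used 1/1) -> match (matches: 1)
  'dark' -> ref count 1 already used up (1/1) -> clipped, no match (matches: 1)
  'those' -> in reference (ref count 2, used 1/2) -> match (matches: 2)
  'happy' -> in reference (ref count 1, used 1/1) -> match (matches: 3)
  'dog' -> not in reference -> no match (matches: 3)
  'dark' -> ref count 1 already used up (1/1) -> clipped, no match (matches: 3)
Clipped matches: 3, Candidate length: 9
Precision = 3/9 = 1/3

1/3


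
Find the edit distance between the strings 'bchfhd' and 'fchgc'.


Building DP table for s1='bchfhd' (len 6) and s2='fchgc' (len 5):
       f  c  h  g  c
    0  1  2  3  4  5
  b 1  1  2  3  4  5
  c 2  2  1  2  3  4
  h 3  3  2  1  2  3
  f 4  3  3  2  2  3
  h 5  4  4  3  3  3
  d 6  5  5  4  4  4
Edit distance = dp[6][5] = 4

4


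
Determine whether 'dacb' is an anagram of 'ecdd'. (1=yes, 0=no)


Sort characters of 'dacb': 'abcd'
Sort characters of 'ecdd': 'cdde'
Sorted forms differ -> they are NOT anagrams
Result: 0

0


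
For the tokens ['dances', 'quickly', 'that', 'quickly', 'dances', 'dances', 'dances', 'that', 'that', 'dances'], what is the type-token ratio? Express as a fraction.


Tokens: 10
Unique types: ('dances', 'quickly', 'that') = 3
TTR = 3/10
Already in lowest terms.

3/10


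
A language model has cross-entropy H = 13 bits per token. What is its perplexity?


Perplexity formula: PP = 2^H
H = 13
PP = 2^13
PP = 2^13 = 8192

8192


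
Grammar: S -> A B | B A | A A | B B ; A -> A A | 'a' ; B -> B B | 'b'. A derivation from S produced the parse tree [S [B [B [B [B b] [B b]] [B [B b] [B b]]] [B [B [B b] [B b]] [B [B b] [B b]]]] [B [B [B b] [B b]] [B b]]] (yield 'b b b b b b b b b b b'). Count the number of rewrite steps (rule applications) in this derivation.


Every bracketed nonterminal node [X ...] in the tree is produced by exactly one rule application.
Reading the tree off as a leftmost derivation:
  Step 1: S  =>  B B   (applied S -> B B)
  Step 2: B B  =>  B B B   (applied B -> B B)
  Step 3: B B B  =>  B B B B   (applied B -> B B)
  Step 4: B B B B  =>  B B B B B   (applied B -> B B)
  Step 5: B B B B B  =>  b B B B B   (applied B -> b)
  Step 6: b B B B B  =>  b b B B B   (applied B -> b)
  Step 7: b b B B B  =>  b b B B B B   (applied B -> B B)
  Step 8: b b B B B B  =>  b b b B B B   (applied B -> b)
  Step 9: b b b B B B  =>  b b b b B B   (applied B -> b)
  Step 10: b b b b B B  =>  b b b b B B B   (applied B -> B B)
  Step 11: b b b b B B B  =>  b b b b B B B B   (applied B -> B B)
  Step 12: b b b b B B B B  =>  b b b b b B B B   (applied B -> b)
  Step 13: b b b b b B B B  =>  b b b b b b B B   (applied B -> b)
  Step 14: b b b b b b B B  =>  b b b b b b B B B   (applied B -> B B)
  Step 15: b b b b b b B B B  =>  b b b b b b b B B   (applied B -> b)
  Step 16: b b b b b b b B B  =>  b b b b b b b b B   (applied B -> b)
  Step 17: b b b b b b b b B  =>  b b b b b b b b B B   (applied B -> B B)
  Step 18: b b b b b b b b B B  =>  b b b b b b b b B B B   (applied B -> B B)
  Step 19: b b b b b b b b B B B  =>  b b b b b b b b b B B   (applied B -> b)
  Step 20: b b b b b b b b b B B  =>  b b b b b b b b b b B   (applied B -> b)
  Step 21: b b b b b b b b b b B  =>  b b b b b b b b b b b   (applied B -> b)
Final yield: b b b b b b b b b b b
Total rewrite steps: 21

21


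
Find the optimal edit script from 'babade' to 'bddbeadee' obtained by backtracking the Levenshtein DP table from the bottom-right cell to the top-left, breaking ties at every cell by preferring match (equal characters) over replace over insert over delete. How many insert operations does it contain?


Edit distance = 4. Backtracking from cell (6, 9) with preference match > replace > insert > delete,
then listing the resulting alignment 'babade' -> 'bddbeadee' left to right:
  Step 1: keep 'b'
  Step 2: insert 'd' [insertion #1]
  Step 3: replace a->d
  Step 4: keep 'b'
  Step 5: insert 'e' [insertion #2]
  Step 6: keep 'a'
  Step 7: keep 'd'
  Step 8: insert 'e' [insertion #3]
  Step 9: keep 'e'
Total insertions: 3

3


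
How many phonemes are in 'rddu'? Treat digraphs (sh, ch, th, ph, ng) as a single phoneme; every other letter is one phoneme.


Parsing 'rddu' greedily, digraphs first:
  'r' -> consonant phoneme (phonemes so far: 1)
  'd' -> consonant phoneme (phonemes so far: 2)
  'd' -> consonant phoneme (phonemes so far: 3)
  'u' -> vowel phoneme (phonemes so far: 4)
Total phonemes: 4

4


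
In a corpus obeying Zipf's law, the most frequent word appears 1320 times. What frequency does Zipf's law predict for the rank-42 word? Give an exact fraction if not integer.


Zipf's law: freq(rank) = f1 / rank
f1 = 1320, rank = 42
freq = 1320 / 42
GCD(1320, 42) = 6
Simplified: 220/7

220/7


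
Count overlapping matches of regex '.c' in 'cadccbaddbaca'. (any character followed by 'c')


Pattern: .c means any character followed by 'c'.
Scanning 'cadccbaddbaca' position-by-position:
  Pos 0: window 'ca' -> no
  Pos 1: window 'ad' -> no
  Pos 2: window 'dc' -> MATCH
  Pos 3: window 'cc' -> MATCH
  Pos 4: window 'cb' -> no
  Pos 5: window 'ba' -> no
  Pos 6: window 'ad' -> no
  Pos 7: window 'dd' -> no
  Pos 8: window 'db' -> no
  Pos 9: window 'ba' -> no
  Pos 10: window 'ac' -> MATCH
  Pos 11: window 'ca' -> no
  Pos 12: window 'a' -> no
Total matches: 3

3


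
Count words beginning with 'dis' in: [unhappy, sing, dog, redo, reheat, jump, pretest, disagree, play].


Checking each word for prefix 'dis':
  'unhappy' -> no (count: 0)
  'sing' -> no (count: 0)
  'dog' -> no (count: 0)
  'redo' -> no (count: 0)
  'reheat' -> no (count: 0)
  'jump' -> no (count: 0)
  'pretest' -> no (count: 0)
  'disagree' -> YES, starts with 'dis' (count: 1)
  'play' -> no (count: 1)
Total with prefix 'dis': 1

1


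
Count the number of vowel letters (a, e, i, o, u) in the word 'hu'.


Scanning each character of 'hu':
  Position 1: 'h' -> consonant (running count: 0)
  Position 2: 'u' -> vowel (running count: 1)
Total vowels: 1

1


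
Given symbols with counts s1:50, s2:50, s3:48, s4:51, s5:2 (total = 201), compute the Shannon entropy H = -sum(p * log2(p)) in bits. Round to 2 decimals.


Computing entropy H = -sum(p_i * log2(p_i)):
  s1: p = 50/201 = 0.2488, -p*log2(p) = 0.4993
  s2: p = 50/201 = 0.2488, -p*log2(p) = 0.4993
  s3: p = 48/201 = 0.2388, -p*log2(p) = 0.4934
  s4: p = 51/201 = 0.2537, -p*log2(p) = 0.5020
  s5: p = 2/201 = 0.0100, -p*log2(p) = 0.0662
H = sum of terms = 2.0602
Rounded to 2 decimals: 2.06

2.06


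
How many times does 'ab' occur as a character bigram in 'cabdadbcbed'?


Scanning 'cabdadbcbed' for bigram 'ab':
  Position 0: 'ca' -> no
  Position 1: 'ab' -> MATCH
  Position 2: 'bd' -> no
  Position 3: 'da' -> no
  Position 4: 'ad' -> no
  Position 5: 'db' -> no
  Position 6: 'bc' -> no
  Position 7: 'cb' -> no
  Position 8: 'be' -> no
  Position 9: 'ed' -> no
Total matches: 1

1


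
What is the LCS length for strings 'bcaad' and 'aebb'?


DP table for LCS of 'bcaad' and 'aebb':
       a  e  b  b
    0  0  0  0  0
  b 0  0  0  1  1
  c 0  0  0  1  1
  a 0  1  1  1  1
  a 0  1  1  1  1
  d 0  1  1  1  1
LCS: 'b'
LCS length = 1

1


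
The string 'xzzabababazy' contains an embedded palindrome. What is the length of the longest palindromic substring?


Scanning 'xzzabababazy' for palindromic substrings.
Substring at positions 2-10: 'zabababaz'.
Check: reverse('zabababaz') = 'zabababaz' -> palindrome confirmed.
Neighbouring characters ('z' / 'y') break symmetry, so it cannot extend further.
No longer palindromic substring exists; longest length = 9

9


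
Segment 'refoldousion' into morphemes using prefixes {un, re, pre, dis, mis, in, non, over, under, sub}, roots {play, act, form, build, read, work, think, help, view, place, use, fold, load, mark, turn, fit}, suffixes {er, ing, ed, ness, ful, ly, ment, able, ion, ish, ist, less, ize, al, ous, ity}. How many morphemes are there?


Segmenting 'refoldousion' against the inventory:
  're' -> prefix (morpheme 1)
  'fold' -> root (morpheme 2)
  'ous' -> suffix (morpheme 3)
  'ion' -> suffix (morpheme 4)
Total morphemes: 4

4


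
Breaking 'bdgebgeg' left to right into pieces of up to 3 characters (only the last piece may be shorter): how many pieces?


'bdgebgeg' has 8 characters.
Chunking with max size 3:
  Chunk 1: 'bdg' (positions 0-2)
  Chunk 2: 'ebg' (positions 3-5)
  Chunk 3: 'eg' (positions 6-7)
Total chunks: ceil(8 / 3) = 3

3


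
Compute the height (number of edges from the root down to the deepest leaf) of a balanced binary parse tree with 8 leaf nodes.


In a balanced binary tree with n leaves the deepest leaf is ceil(log2(n)) edges below the root.
log2(8) = 3.0000
ceil(3.0000) = 3
height (edges) = 3

3


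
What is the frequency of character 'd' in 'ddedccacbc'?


Scanning 'ddedccacbc' for 'd':
  Position 0: 'd' -> MATCH (count: 1)
  Position 1: 'd' -> MATCH (count: 2)
  Position 3: 'd' -> MATCH (count: 3)
Total occurrences of 'd': 3

3


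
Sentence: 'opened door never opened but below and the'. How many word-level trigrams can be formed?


Word trigrams from [8] words:
  Trigram 1: (opened door never)
  Trigram 2: (door never opened)
  Trigram 3: (never opened but)
  Trigram 4: (opened but below)
  Trigram 5: (but below and)
  Trigram 6: (below and the)
Total word trigrams: 8 - 2 = 6

6


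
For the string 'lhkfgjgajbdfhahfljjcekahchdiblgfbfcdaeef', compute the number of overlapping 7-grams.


String 'lhkfgjgajbdfhahfljjcekahchdiblgfbfcdaeef' has length L = 40.
Number of overlapping n-grams = L - n + 1
Substituting: 40 - 7 + 1 = 34

34


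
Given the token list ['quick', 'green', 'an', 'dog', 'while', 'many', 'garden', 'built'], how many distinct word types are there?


Listing all tokens and tracking unique types:
  Token 1: 'quick' -> NEW (unique so far: 1)
  Token 2: 'green' -> NEW (unique so far: 2)
  Token 3: 'an' -> NEW (unique so far: 3)
  Token 4: 'dog' -> NEW (unique so far: 4)
  Token 5: 'while' -> NEW (unique so far: 5)
  Token 6: 'many' -> NEW (unique so far: 6)
  Token 7: 'garden' -> NEW (unique so far: 7)
  Token 8: 'built' -> NEW (unique so far: 8)
Unique types: ('an', 'built', 'dog', 'garden', 'green', 'many', 'quick', 'while')
Vocabulary size: 8

8


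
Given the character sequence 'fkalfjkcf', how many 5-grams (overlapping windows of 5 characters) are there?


String 'fkalfjkcf' has length L = 9.
Number of overlapping n-grams = L - n + 1
Substituting: 9 - 5 + 1 = 5

5


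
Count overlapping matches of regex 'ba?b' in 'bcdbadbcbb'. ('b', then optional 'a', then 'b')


Pattern: ba?b means 'b', then optional 'a', then 'b'.
Scanning 'bcdbadbcbb' position-by-position:
  Pos 0: window 'bcd' -> no
  Pos 1: window 'cdb' -> no
  Pos 2: window 'dba' -> no
  Pos 3: window 'bad' -> no
  Pos 4: window 'adb' -> no
  Pos 5: window 'dbc' -> no
  Pos 6: window 'bcb' -> no
  Pos 7: window 'cbb' -> no
  Pos 8: window 'bb' -> MATCH
  Pos 9: window 'b' -> no
Total matches: 1

1


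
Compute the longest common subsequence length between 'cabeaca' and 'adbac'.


DP table for LCS of 'cabeaca' and 'adbac':
       a  d  b  a  c
    0  0  0  0  0  0
  c 0  0  0  0  0  1
  a 0  1  1  1  1  1
  b 0  1  1  2  2  2
  e 0  1  1  2  2  2
  a 0  1  1  2  3  3
  c 0  1  1  2  3  4
  a 0  1  1  2  3  4
LCS: 'abac'
LCS length = 4

4


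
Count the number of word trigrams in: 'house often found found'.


Word trigrams from [4] words:
  Trigram 1: (house often found)
  Trigram 2: (often found found)
Total word trigrams: 4 - 2 = 2

2


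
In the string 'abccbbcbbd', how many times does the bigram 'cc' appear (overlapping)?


Scanning 'abccbbcbbd' for bigram 'cc':
  Position 0: 'ab' -> no
  Position 1: 'bc' -> no
  Position 2: 'cc' -> MATCH
  Position 3: 'cb' -> no
  Position 4: 'bb' -> no
  Position 5: 'bc' -> no
  Position 6: 'cb' -> no
  Position 7: 'bb' -> no
  Position 8: 'bd' -> no
Total matches: 1

1


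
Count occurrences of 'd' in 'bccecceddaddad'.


Scanning 'bccecceddaddad' for 'd':
  Position 7: 'd' -> MATCH (count: 1)
  Position 8: 'd' -> MATCH (count: 2)
  Position 10: 'd' -> MATCH (count: 3)
  Position 11: 'd' -> MATCH (count: 4)
  Position 13: 'd' -> MATCH (count: 5)
Total occurrences of 'd': 5

5


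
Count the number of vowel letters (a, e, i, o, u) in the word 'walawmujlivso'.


Scanning each character of 'walawmujlivso':
  Position 1: 'w' -> consonant (running count: 0)
  Position 2: 'a' -> vowel (running count: 1)
  Position 3: 'l' -> consonant (running count: 1)
  Position 4: 'a' -> vowel (running count: 2)
  Position 5: 'w' -> consonant (running count: 2)
  Position 6: 'm' -> consonant (running count: 2)
  Position 7: 'u' -> vowel (running count: 3)
  Position 8: 'j' -> consonant (running count: 3)
  Position 9: 'l' -> consonant (running count: 3)
  Position 10: 'i' -> vowel (running count: 4)
  Position 11: 'v' -> consonant (running count: 4)
  Position 12: 's' -> consonant (running count: 4)
  Position 13: 'o' -> vowel (running count: 5)
Total vowels: 5

5


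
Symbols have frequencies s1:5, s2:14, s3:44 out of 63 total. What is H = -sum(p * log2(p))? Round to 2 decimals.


Computing entropy H = -sum(p_i * log2(p_i)):
  s1: p = 5/63 = 0.0794, -p*log2(p) = 0.2901
  s2: p = 14/63 = 0.2222, -p*log2(p) = 0.4822
  s3: p = 44/63 = 0.6984, -p*log2(p) = 0.3617
H = sum of terms = 1.1340
Rounded to 2 decimals: 1.13

1.13


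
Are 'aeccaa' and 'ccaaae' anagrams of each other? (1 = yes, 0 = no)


Sort characters of 'aeccaa': 'aaacce'
Sort characters of 'ccaaae': 'aaacce'
Sorted forms match -> they ARE anagrams
Result: 1

1


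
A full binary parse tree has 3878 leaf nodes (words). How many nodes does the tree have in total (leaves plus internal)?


Leaf nodes (terminals): 3878
Internal nodes = n - 1 = 3878 - 1 = 3877
Total = leaves + internal = 3878 + 3877 = 7755

7755


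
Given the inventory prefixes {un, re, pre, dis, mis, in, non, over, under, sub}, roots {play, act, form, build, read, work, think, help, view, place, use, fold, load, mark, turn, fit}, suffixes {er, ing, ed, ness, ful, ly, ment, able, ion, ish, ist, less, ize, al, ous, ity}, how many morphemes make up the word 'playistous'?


Segmenting 'playistous' against the inventory:
  'play' -> root (morpheme 1)
  'ist' -> suffix (morpheme 2)
  'ous' -> suffix (morpheme 3)
Total morphemes: 3

3


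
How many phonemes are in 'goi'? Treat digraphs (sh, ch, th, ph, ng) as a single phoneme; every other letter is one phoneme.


Parsing 'goi' greedily, digraphs first:
  'g' -> consonant phoneme (phonemes so far: 1)
  'o' -> vowel phoneme (phonemes so far: 2)
  'i' -> vowel phoneme (phonemes so far: 3)
Total phonemes: 3

3


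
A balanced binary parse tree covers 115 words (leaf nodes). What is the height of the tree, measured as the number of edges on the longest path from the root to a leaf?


In a balanced binary tree with n leaves the deepest leaf is ceil(log2(n)) edges below the root.
log2(115) = 6.8455
ceil(6.8455) = 7
height (edges) = 7

7


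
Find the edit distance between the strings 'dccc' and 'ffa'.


Building DP table for s1='dccc' (len 4) and s2='ffa' (len 3):
       f  f  a
    0  1  2  3
  d 1  1  2  3
  c 2  2  2  3
  c 3  3  3  3
  c 4  4  4  4
Edit distance = dp[4][3] = 4

4


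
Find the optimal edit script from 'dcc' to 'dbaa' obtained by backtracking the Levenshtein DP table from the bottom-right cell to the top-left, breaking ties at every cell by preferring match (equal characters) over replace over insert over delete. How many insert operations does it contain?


Edit distance = 3. Backtracking from cell (3, 4) with preference match > replace > insert > delete,
then listing the resulting alignment 'dcc' -> 'dbaa' left to right:
  Step 1: keep 'd'
  Step 2: insert 'b' [insertion #1]
  Step 3: replace c->a
  Step 4: replace c->a
Total insertions: 1

1


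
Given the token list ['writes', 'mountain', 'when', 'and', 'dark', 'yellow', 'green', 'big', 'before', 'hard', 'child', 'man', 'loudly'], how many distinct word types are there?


Listing all tokens and tracking unique types:
  Token 1: 'writes' -> NEW (unique so far: 1)
  Token 2: 'mountain' -> NEW (unique so far: 2)
  Token 3: 'when' -> NEW (unique so far: 3)
  Token 4: 'and' -> NEW (unique so far: 4)
  Token 5: 'dark' -> NEW (unique so far: 5)
  Token 6: 'yellow' -> NEW (unique so far: 6)
  Token 7: 'green' -> NEW (unique so far: 7)
  Token 8: 'big' -> NEW (unique so far: 8)
  Token 9: 'before' -> NEW (unique so far: 9)
  Token 10: 'hard' -> NEW (unique so far: 10)
  Token 11: 'child' -> NEW (unique so far: 11)
  Token 12: 'man' -> NEW (unique so far: 12)
  Token 13: 'loudly' -> NEW (unique so far: 13)
Unique types: ('and', 'before', 'big', 'child', 'dark', 'green', 'hard', 'loudly', 'man', 'mountain', 'when', 'writes', 'yellow')
Vocabulary size: 13

13


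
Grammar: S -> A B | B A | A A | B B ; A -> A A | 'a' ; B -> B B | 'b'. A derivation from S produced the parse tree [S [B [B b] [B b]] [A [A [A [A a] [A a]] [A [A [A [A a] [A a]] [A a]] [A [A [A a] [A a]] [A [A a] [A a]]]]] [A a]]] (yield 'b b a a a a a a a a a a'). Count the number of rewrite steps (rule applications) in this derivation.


Every bracketed nonterminal node [X ...] in the tree is produced by exactly one rule application.
Reading the tree off as a leftmost derivation:
  Step 1: S  =>  B A   (applied S -> B A)
  Step 2: B A  =>  B B A   (applied B -> B B)
  Step 3: B B A  =>  b B A   (applied B -> b)
  Step 4: b B A  =>  b b A   (applied B -> b)
  Step 5: b b A  =>  b b A A   (applied A -> A A)
  Step 6: b b A A  =>  b b A A A   (applied A -> A A)
  Step 7: b b A A A  =>  b b A A A A   (applied A -> A A)
  Step 8: b b A A A A  =>  b b a A A A   (applied A -> a)
  Step 9: b b a A A A  =>  b b a a A A   (applied A -> a)
  Step 10: b b a a A A  =>  b b a a A A A   (applied A -> A A)
  Step 11: b b a a A A A  =>  b b a a A A A A   (applied A -> A A)
  Step 12: b b a a A A A A  =>  b b a a A A A A A   (applied A -> A A)
  Step 13: b b a a A A A A A  =>  b b a a a A A A A   (applied A -> a)
  Step 14: b b a a a A A A A  =>  b b a a a a A A A   (applied A -> a)
  Step 15: b b a a a a A A A  =>  b b a a a a a A A   (applied A -> a)
  Step 16: b b a a a a a A A  =>  b b a a a a a A A A   (applied A -> A A)
  Step 17: b b a a a a a A A A  =>  b b a a a a a A A A A   (applied A -> A A)
  Step 18: b b a a a a a A A A A  =>  b b a a a a a a A A A   (applied A -> a)
  Step 19: b b a a a a a a A A A  =>  b b a a a a a a a A A   (applied A -> a)
  Step 20: b b a a a a a a a A A  =>  b b a a a a a a a A A A   (applied A -> A A)
  Step 21: b b a a a a a a a A A A  =>  b b a a a a a a a a A A   (applied A -> a)
  Step 22: b b a a a a a a a a A A  =>  b b a a a a a a a a a A   (applied A -> a)
  Step 23: b b a a a a a a a a a A  =>  b b a a a a a a a a a a   (applied A -> a)
Final yield: b b a a a a a a a a a a
Total rewrite steps: 23

23


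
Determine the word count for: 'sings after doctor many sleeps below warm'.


Counting words by splitting on spaces:
  Word 1: 'sings'
  Word 2: 'after'
  Word 3: 'doctor'
  Word 4: 'many'
  Word 5: 'sleeps'
  Word 6: 'below'
  Word 7: 'warm'
Total words: 7

7


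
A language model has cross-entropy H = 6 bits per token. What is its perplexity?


Perplexity formula: PP = 2^H
H = 6
PP = 2^6
Steps: 2^1 = 2, 2^2 = 4, 2^3 = 8, 2^4 = 16, 2^5 = 32, 2^6 = 64
PP = 64

64


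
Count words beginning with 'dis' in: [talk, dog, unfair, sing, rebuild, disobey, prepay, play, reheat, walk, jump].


Checking each word for prefix 'dis':
  'talk' -> no (count: 0)
  'dog' -> no (count: 0)
  'unfair' -> no (count: 0)
  'sing' -> no (count: 0)
  'rebuild' -> no (count: 0)
  'disobey' -> YES, starts with 'dis' (count: 1)
  'prepay' -> no (count: 1)
  'play' -> no (count: 1)
  'reheat' -> no (count: 1)
  'walk' -> no (count: 1)
  'jump' -> no (count: 1)
Total with prefix 'dis': 1

1


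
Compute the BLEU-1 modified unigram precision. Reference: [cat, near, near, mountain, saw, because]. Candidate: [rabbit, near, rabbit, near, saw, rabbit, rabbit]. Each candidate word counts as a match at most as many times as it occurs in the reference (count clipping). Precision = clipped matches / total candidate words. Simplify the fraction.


Reference word counts: {'because': 1, 'cat': 1, 'mountain': 1, 'near': 2, 'saw': 1}
Checking each candidate word (with clipping):
  'rabbit' -> not in reference -> no match (matches: 0)
  'near' -> in reference (ref count 2, used 1/2) -> match (matches: 1)
  'rabbit' -> not in reference -> no match (matches: 1)
  'near' -> in reference (ref count 2, used 2/2) -> match (matches: 2)
  'saw' -> in reference (ref count 1, used 1/1) -> match (matches: 3)
  'rabbit' -> not in reference -> no match (matches: 3)
  'rabbit' -> not in reference -> no match (matches: 3)
Clipped matches: 3, Candidate length: 7
Precision = 3/7

3/7


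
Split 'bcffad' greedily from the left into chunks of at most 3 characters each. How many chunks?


'bcffad' has 6 characters.
Chunking with max size 3:
  Chunk 1: 'bcf' (positions 0-2)
  Chunk 2: 'fad' (positions 3-5)
Total chunks: ceil(6 / 3) = 2

2


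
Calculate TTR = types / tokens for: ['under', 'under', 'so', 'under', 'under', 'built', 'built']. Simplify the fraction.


Tokens: 7
Unique types: ('built', 'so', 'under') = 3
TTR = 3/7
Already in lowest terms.

3/7


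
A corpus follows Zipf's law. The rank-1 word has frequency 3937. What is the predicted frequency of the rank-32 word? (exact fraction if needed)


Zipf's law: freq(rank) = f1 / rank
f1 = 3937, rank = 32
freq = 3937 / 32
GCD(3937, 32) = 1
Simplified: 3937/32

3937/32


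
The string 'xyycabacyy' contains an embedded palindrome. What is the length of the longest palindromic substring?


Scanning 'xyycabacyy' for palindromic substrings.
Substring at positions 1-9: 'yycabacyy'.
Check: reverse('yycabacyy') = 'yycabacyy' -> palindrome confirmed.
Neighbouring characters ('x' / '-') break symmetry, so it cannot extend further.
No longer palindromic substring exists; longest length = 9

9


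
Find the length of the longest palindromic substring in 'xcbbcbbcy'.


Scanning 'xcbbcbbcy' for palindromic substrings.
Substring at positions 1-7: 'cbbcbbc'.
Check: reverse('cbbcbbc') = 'cbbcbbc' -> palindrome confirmed.
Neighbouring characters ('x' / 'y') break symmetry, so it cannot extend further.
No longer palindromic substring exists; longest length = 7

7


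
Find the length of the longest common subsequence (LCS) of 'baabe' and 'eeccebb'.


DP table for LCS of 'baabe' and 'eeccebb':
       e  e  c  c  e  b  b
    0  0  0  0  0  0  0  0
  b 0  0  0  0  0  0  1  1
  a 0  0  0  0  0  0  1  1
  a 0  0  0  0  0  0  1  1
  b 0  0  0  0  0  0  1  2
  e 0  1  1  1  1  1  1  2
LCS: 'bb'
LCS length = 2

2


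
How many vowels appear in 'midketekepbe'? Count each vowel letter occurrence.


Scanning each character of 'midketekepbe':
  Position 1: 'm' -> consonant (running count: 0)
  Position 2: 'i' -> vowel (running count: 1)
  Position 3: 'd' -> consonant (running count: 1)
  Position 4: 'k' -> consonant (running count: 1)
  Position 5: 'e' -> vowel (running count: 2)
  Position 6: 't' -> consonant (running count: 2)
  Position 7: 'e' -> vowel (running count: 3)
  Position 8: 'k' -> consonant (running count: 3)
  Position 9: 'e' -> vowel (running count: 4)
  Position 10: 'p' -> consonant (running count: 4)
  Position 11: 'b' -> consonant (running count: 4)
  Position 12: 'e' -> vowel (running count: 5)
Total vowels: 5

5


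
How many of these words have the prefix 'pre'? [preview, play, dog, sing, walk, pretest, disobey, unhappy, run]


Checking each word for prefix 'pre':
  'preview' -> YES, starts with 'pre' (count: 1)
  'play' -> no (count: 1)
  'dog' -> no (count: 1)
  'sing' -> no (count: 1)
  'walk' -> no (count: 1)
  'pretest' -> YES, starts with 'pre' (count: 2)
  'disobey' -> no (count: 2)
  'unhappy' -> no (count: 2)
  'run' -> no (count: 2)
Total with prefix 'pre': 2

2


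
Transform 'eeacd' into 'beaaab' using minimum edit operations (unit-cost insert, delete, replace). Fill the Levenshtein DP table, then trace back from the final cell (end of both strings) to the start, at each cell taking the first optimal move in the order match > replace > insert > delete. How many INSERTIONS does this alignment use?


Edit distance = 4. Backtracking from cell (5, 6) with preference match > replace > insert > delete,
then listing the resulting alignment 'eeacd' -> 'beaaab' left to right:
  Step 1: insert 'b' [insertion #1]
  Step 2: keep 'e'
  Step 3: replace e->a
  Step 4: keep 'a'
  Step 5: replace c->a
  Step 6: replace d->b
Total insertions: 1

1


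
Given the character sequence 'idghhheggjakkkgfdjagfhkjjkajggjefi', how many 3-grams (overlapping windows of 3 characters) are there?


String 'idghhheggjakkkgfdjagfhkjjkajggjefi' has length L = 34.
Number of overlapping n-grams = L - n + 1
Substituting: 34 - 3 + 1 = 32

32


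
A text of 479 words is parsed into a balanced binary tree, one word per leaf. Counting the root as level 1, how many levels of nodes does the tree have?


In a balanced binary tree with n leaves the deepest leaf is ceil(log2(n)) edges below the root,
so counting node levels inclusive of root and leaves gives ceil(log2(n)) + 1 levels.
log2(479) = 8.9039
ceil(8.9039) = 9
levels = 9 + 1 = 10

10


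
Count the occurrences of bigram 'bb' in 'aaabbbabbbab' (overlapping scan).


Scanning 'aaabbbabbbab' for bigram 'bb':
  Position 0: 'aa' -> no
  Position 1: 'aa' -> no
  Position 2: 'ab' -> no
  Position 3: 'bb' -> MATCH
  Position 4: 'bb' -> MATCH
  Position 5: 'ba' -> no
  Position 6: 'ab' -> no
  Position 7: 'bb' -> MATCH
  Position 8: 'bb' -> MATCH
  Position 9: 'ba' -> no
  Position 10: 'ab' -> no
Total matches: 4

4


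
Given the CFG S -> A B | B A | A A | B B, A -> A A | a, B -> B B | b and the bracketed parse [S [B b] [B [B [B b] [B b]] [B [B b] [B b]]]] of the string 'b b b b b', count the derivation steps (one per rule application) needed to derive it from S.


Every bracketed nonterminal node [X ...] in the tree is produced by exactly one rule application.
Reading the tree off as a leftmost derivation:
  Step 1: S  =>  B B   (applied S -> B B)
  Step 2: B B  =>  b B   (applied B -> b)
  Step 3: b B  =>  b B B   (applied B -> B B)
  Step 4: b B B  =>  b B B B   (applied B -> B B)
  Step 5: b B B B  =>  b b B B   (applied B -> b)
  Step 6: b b B B  =>  b b b B   (applied B -> b)
  Step 7: b b b B  =>  b b b B B   (applied B -> B B)
  Step 8: b b b B B  =>  b b b b B   (applied B -> b)
  Step 9: b b b b B  =>  b b b b b   (applied B -> b)
Final yield: b b b b b
Total rewrite steps: 9

9


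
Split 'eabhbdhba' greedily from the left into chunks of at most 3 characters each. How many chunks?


'eabhbdhba' has 9 characters.
Chunking with max size 3:
  Chunk 1: 'eab' (positions 0-2)
  Chunk 2: 'hbd' (positions 3-5)
  Chunk 3: 'hba' (positions 6-8)
Total chunks: ceil(9 / 3) = 3

3


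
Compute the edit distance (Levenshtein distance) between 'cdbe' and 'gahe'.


Building DP table for s1='cdbe' (len 4) and s2='gahe' (len 4):
       g  a  h  e
    0  1  2  3  4
  c 1  1  2  3  4
  d 2  2  2  3  4
  b 3  3  3  3  4
  e 4  4  4  4  3
Edit distance = dp[4][4] = 3

3


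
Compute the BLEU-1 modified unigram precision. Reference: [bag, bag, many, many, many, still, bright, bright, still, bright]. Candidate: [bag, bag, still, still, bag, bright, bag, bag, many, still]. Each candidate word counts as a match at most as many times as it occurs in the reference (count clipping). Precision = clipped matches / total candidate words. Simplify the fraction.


Reference word counts: {'bag': 2, 'bright': 3, 'many': 3, 'still': 2}
Checking each candidate word (with clipping):
  'bag' -> in reference (ref count 2, used 1/2) -> match (matches: 1)
  'bag' -> in reference (ref count 2, used 2/2) -> match (matches: 2)
  'still' -> in reference (ref count 2, used 1/2) -> match (matches: 3)
  'still' -> in reference (ref count 2, used 2/2) -> match (matches: 4)
  'bag' -> ref count 2 already used up (2/2) -> clipped, no match (matches: 4)
  'bright' -> in reference (ref count 3, used 1/3) -> match (matches: 5)
  'bag' -> ref count 2 already used up (2/2) -> clipped, no match (matches: 5)
  'bag' -> ref count 2 already used up (2/2) -> clipped, no match (matches: 5)
  'many' -> in reference (ref count 3, used 1/3) -> match (matches: 6)
  'still' -> ref count 2 already used up (2/2) -> clipped, no match (matches: 6)
Clipped matches: 6, Candidate length: 10
Precision = 6/10 = 3/5

3/5


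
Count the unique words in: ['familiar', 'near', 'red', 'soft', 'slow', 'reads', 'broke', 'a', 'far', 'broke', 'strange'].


Listing all tokens and tracking unique types:
  Token 1: 'familiar' -> NEW (unique so far: 1)
  Token 2: 'near' -> NEW (unique so far: 2)
  Token 3: 'red' -> NEW (unique so far: 3)
  Token 4: 'soft' -> NEW (unique so far: 4)
  Token 5: 'slow' -> NEW (unique so far: 5)
  Token 6: 'reads' -> NEW (unique so far: 6)
  Token 7: 'broke' -> NEW (unique so far: 7)
  Token 8: 'a' -> NEW (unique so far: 8)
  Token 9: 'far' -> NEW (unique so far: 9)
  Token 10: 'broke' -> duplicate (unique so far: 9)
  Token 11: 'strange' -> NEW (unique so far: 10)
Unique types: ('a', 'broke', 'familiar', 'far', 'near', 'reads', 'red', 'slow', 'soft', 'strange')
Vocabulary size: 10

10


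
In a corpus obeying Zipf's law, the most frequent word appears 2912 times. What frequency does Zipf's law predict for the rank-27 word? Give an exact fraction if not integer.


Zipf's law: freq(rank) = f1 / rank
f1 = 2912, rank = 27
freq = 2912 / 27
GCD(2912, 27) = 1
Simplified: 2912/27

2912/27


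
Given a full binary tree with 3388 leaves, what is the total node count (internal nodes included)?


Leaf nodes (terminals): 3388
Internal nodes = n - 1 = 3388 - 1 = 3387
Total = leaves + internal = 3388 + 3387 = 6775

6775


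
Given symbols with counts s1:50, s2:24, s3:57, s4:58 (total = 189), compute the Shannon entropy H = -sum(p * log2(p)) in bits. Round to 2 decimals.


Computing entropy H = -sum(p_i * log2(p_i)):
  s1: p = 50/189 = 0.2646, -p*log2(p) = 0.5075
  s2: p = 24/189 = 0.1270, -p*log2(p) = 0.3781
  s3: p = 57/189 = 0.3016, -p*log2(p) = 0.5216
  s4: p = 58/189 = 0.3069, -p*log2(p) = 0.5230
H = sum of terms = 1.9302
Rounded to 2 decimals: 1.93

1.93


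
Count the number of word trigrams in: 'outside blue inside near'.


Word trigrams from [4] words:
  Trigram 1: (outside blue inside)
  Trigram 2: (blue inside near)
Total word trigrams: 4 - 2 = 2

2


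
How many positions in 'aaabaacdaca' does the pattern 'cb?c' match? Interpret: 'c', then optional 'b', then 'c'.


Pattern: cb?c means 'c', then optional 'b', then 'c'.
Scanning 'aaabaacdaca' position-by-position:
  Pos 0: window 'aaa' -> no
  Pos 1: window 'aab' -> no
  Pos 2: window 'aba' -> no
  Pos 3: window 'baa' -> no
  Pos 4: window 'aac' -> no
  Pos 5: window 'acd' -> no
  Pos 6: window 'cda' -> no
  Pos 7: window 'dac' -> no
  Pos 8: window 'aca' -> no
  Pos 9: window 'ca' -> no
  Pos 10: window 'a' -> no
Total matches: 0

0


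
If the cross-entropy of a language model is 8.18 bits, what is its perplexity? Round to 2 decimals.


Perplexity formula: PP = 2^H
H = 8.18
PP = 2^8.18
Decompose: 2^8.18 = 2^8 * 2^0.18
2^8 = 256, 2^0.18 ~ 1.1328839
PP ~ 256 * 1.1328839 = 290.0182784
Rounded to 2 decimals: 290.02

290.02


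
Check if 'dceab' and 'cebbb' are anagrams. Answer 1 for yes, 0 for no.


Sort characters of 'dceab': 'abcde'
Sort characters of 'cebbb': 'bbbce'
Sorted forms differ -> they are NOT anagrams
Result: 0

0


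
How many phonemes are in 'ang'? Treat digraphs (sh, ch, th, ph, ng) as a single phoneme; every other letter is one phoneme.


Parsing 'ang' greedily, digraphs first:
  'a' -> vowel phoneme (phonemes so far: 1)
  'ng' -> digraph (1 consonant phoneme) (phonemes so far: 2)
Total phonemes: 2

2


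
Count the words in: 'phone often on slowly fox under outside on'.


Counting words by splitting on spaces:
  Word 1: 'phone'
  Word 2: 'often'
  Word 3: 'on'
  Word 4: 'slowly'
  Word 5: 'fox'
  Word 6: 'under'
  Word 7: 'outside'
  Word 8: 'on'
Total words: 8

8


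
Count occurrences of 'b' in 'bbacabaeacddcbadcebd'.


Scanning 'bbacabaeacddcbadcebd' for 'b':
  Position 0: 'b' -> MATCH (count: 1)
  Position 1: 'b' -> MATCH (count: 2)
  Position 5: 'b' -> MATCH (count: 3)
  Position 13: 'b' -> MATCH (count: 4)
  Position 18: 'b' -> MATCH (count: 5)
Total occurrences of 'b': 5

5


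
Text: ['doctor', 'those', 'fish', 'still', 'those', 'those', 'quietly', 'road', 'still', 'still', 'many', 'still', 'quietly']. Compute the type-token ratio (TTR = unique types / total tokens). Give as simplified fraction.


Tokens: 13
Unique types: ('doctor', 'fish', 'many', 'quietly', 'road', 'still', 'those') = 7
TTR = 7/13
Already in lowest terms.

7/13


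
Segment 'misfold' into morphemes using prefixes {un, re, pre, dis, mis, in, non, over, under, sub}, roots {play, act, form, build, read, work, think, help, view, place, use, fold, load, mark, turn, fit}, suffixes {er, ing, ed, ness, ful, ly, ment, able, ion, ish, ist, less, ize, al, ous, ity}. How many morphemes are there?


Segmenting 'misfold' against the inventory:
  'mis' -> prefix (morpheme 1)
  'fold' -> root (morpheme 2)
Total morphemes: 2

2


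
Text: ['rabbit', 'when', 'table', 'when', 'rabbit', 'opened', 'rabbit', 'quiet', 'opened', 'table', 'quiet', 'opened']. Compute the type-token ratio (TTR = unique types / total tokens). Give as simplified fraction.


Tokens: 12
Unique types: ('opened', 'quiet', 'rabbit', 'table', 'when') = 5
TTR = 5/12
Already in lowest terms.

5/12


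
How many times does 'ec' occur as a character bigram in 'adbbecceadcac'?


Scanning 'adbbecceadcac' for bigram 'ec':
  Position 0: 'ad' -> no
  Position 1: 'db' -> no
  Position 2: 'bb' -> no
  Position 3: 'be' -> no
  Position 4: 'ec' -> MATCH
  Position 5: 'cc' -> no
  Position 6: 'ce' -> no
  Position 7: 'ea' -> no
  Position 8: 'ad' -> no
  Position 9: 'dc' -> no
  Position 10: 'ca' -> no
  Position 11: 'ac' -> no
Total matches: 1

1


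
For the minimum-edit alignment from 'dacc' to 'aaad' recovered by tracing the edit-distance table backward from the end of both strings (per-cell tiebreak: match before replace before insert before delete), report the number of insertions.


Edit distance = 3. Backtracking from cell (4, 4) with preference match > replace > insert > delete,
then listing the resulting alignment 'dacc' -> 'aaad' left to right:
  Step 1: replace d->a
  Step 2: keep 'a'
  Step 3: replace c->a
  Step 4: replace c->d
Total insertions: 0

0


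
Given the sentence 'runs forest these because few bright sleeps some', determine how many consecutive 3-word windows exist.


Word trigrams from [8] words:
  Trigram 1: (runs forest these)
  Trigram 2: (forest these because)
  Trigram 3: (these because few)
  Trigram 4: (because few bright)
  Trigram 5: (few bright sleeps)
  Trigram 6: (bright sleeps some)
Total word trigrams: 8 - 2 = 6

6
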